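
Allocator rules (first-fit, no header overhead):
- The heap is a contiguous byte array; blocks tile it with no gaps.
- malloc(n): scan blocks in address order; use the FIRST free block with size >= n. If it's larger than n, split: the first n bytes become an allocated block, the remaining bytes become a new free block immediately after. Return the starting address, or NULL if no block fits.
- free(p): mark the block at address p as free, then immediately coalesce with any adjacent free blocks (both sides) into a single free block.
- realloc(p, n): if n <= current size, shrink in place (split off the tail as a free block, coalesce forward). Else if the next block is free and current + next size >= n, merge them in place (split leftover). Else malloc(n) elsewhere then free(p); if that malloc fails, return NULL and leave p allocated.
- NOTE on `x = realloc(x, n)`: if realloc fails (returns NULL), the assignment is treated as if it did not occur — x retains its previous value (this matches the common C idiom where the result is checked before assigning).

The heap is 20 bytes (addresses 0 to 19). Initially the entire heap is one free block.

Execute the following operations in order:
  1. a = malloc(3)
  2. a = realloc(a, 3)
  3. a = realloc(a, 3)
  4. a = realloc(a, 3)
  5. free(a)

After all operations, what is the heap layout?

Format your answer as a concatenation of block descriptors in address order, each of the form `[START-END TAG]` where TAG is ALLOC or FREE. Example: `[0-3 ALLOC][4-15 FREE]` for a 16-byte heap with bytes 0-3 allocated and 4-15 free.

Op 1: a = malloc(3) -> a = 0; heap: [0-2 ALLOC][3-19 FREE]
Op 2: a = realloc(a, 3) -> a = 0; heap: [0-2 ALLOC][3-19 FREE]
Op 3: a = realloc(a, 3) -> a = 0; heap: [0-2 ALLOC][3-19 FREE]
Op 4: a = realloc(a, 3) -> a = 0; heap: [0-2 ALLOC][3-19 FREE]
Op 5: free(a) -> (freed a); heap: [0-19 FREE]

Answer: [0-19 FREE]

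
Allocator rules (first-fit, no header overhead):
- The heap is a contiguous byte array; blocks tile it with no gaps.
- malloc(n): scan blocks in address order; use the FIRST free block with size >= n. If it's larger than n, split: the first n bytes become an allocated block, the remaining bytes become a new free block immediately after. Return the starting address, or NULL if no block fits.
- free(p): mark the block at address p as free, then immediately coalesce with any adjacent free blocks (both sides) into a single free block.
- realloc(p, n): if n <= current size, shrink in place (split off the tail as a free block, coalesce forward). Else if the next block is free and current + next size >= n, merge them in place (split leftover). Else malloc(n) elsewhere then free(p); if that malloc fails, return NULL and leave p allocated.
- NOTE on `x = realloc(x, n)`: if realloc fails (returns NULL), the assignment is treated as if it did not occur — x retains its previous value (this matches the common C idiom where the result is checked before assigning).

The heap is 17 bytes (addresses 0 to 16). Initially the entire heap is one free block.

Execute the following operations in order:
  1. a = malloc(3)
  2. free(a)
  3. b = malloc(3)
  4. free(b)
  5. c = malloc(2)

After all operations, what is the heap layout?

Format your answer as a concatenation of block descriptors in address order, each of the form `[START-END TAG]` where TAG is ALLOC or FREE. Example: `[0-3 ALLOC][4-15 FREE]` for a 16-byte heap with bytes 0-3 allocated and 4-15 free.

Op 1: a = malloc(3) -> a = 0; heap: [0-2 ALLOC][3-16 FREE]
Op 2: free(a) -> (freed a); heap: [0-16 FREE]
Op 3: b = malloc(3) -> b = 0; heap: [0-2 ALLOC][3-16 FREE]
Op 4: free(b) -> (freed b); heap: [0-16 FREE]
Op 5: c = malloc(2) -> c = 0; heap: [0-1 ALLOC][2-16 FREE]

Answer: [0-1 ALLOC][2-16 FREE]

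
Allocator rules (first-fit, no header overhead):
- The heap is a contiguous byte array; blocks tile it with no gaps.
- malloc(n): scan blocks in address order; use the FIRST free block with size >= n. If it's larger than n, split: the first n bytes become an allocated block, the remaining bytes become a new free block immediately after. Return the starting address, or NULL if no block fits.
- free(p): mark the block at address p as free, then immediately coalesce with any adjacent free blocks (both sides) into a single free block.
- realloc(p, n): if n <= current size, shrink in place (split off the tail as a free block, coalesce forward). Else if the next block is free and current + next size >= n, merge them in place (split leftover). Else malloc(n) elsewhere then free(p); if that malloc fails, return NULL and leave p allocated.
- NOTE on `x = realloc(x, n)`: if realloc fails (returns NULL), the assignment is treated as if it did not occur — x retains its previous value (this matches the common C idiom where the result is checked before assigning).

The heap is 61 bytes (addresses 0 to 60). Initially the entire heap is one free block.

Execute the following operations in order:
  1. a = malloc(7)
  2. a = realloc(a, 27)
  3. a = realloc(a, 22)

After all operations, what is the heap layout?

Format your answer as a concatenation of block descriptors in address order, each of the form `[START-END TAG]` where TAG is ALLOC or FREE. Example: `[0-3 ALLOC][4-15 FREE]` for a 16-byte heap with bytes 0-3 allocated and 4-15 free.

Answer: [0-21 ALLOC][22-60 FREE]

Derivation:
Op 1: a = malloc(7) -> a = 0; heap: [0-6 ALLOC][7-60 FREE]
Op 2: a = realloc(a, 27) -> a = 0; heap: [0-26 ALLOC][27-60 FREE]
Op 3: a = realloc(a, 22) -> a = 0; heap: [0-21 ALLOC][22-60 FREE]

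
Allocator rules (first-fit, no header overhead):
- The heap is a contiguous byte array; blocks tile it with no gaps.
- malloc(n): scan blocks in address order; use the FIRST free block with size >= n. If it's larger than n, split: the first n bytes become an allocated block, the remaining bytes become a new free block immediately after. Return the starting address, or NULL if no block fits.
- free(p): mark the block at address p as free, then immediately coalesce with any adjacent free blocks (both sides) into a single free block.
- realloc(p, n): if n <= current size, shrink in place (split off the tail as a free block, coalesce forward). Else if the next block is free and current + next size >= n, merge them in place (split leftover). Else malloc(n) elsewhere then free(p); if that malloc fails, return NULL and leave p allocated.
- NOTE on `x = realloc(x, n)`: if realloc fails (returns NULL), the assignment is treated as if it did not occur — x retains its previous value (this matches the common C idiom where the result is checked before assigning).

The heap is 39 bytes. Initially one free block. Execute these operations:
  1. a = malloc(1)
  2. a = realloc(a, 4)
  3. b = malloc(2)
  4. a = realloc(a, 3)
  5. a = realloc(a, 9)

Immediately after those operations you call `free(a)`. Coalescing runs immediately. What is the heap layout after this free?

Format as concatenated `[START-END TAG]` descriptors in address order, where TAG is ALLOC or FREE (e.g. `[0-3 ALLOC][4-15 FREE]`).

Op 1: a = malloc(1) -> a = 0; heap: [0-0 ALLOC][1-38 FREE]
Op 2: a = realloc(a, 4) -> a = 0; heap: [0-3 ALLOC][4-38 FREE]
Op 3: b = malloc(2) -> b = 4; heap: [0-3 ALLOC][4-5 ALLOC][6-38 FREE]
Op 4: a = realloc(a, 3) -> a = 0; heap: [0-2 ALLOC][3-3 FREE][4-5 ALLOC][6-38 FREE]
Op 5: a = realloc(a, 9) -> a = 6; heap: [0-3 FREE][4-5 ALLOC][6-14 ALLOC][15-38 FREE]
free(a): a = 6 -> block [6-14 ALLOC]; mark free, coalesce with adjacent free neighbors -> [0-3 FREE][4-5 ALLOC][6-38 FREE]

Answer: [0-3 FREE][4-5 ALLOC][6-38 FREE]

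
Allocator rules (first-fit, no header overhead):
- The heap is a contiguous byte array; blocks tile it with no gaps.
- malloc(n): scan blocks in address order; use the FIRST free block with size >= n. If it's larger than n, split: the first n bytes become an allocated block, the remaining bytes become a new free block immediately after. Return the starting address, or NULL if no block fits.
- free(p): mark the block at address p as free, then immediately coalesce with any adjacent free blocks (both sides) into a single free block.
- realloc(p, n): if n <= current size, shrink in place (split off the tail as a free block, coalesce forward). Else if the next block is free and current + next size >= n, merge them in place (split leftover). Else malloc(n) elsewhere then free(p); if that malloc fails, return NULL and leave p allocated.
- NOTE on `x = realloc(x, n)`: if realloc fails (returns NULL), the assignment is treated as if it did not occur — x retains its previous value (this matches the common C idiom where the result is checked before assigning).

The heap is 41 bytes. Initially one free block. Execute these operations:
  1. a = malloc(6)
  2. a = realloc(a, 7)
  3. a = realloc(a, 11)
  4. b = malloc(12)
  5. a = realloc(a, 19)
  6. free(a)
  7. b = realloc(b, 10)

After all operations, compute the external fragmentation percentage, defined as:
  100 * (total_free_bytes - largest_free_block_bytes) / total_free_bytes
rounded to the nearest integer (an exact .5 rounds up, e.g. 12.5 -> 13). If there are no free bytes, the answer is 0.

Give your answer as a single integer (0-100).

Answer: 35

Derivation:
Op 1: a = malloc(6) -> a = 0; heap: [0-5 ALLOC][6-40 FREE]
Op 2: a = realloc(a, 7) -> a = 0; heap: [0-6 ALLOC][7-40 FREE]
Op 3: a = realloc(a, 11) -> a = 0; heap: [0-10 ALLOC][11-40 FREE]
Op 4: b = malloc(12) -> b = 11; heap: [0-10 ALLOC][11-22 ALLOC][23-40 FREE]
Op 5: a = realloc(a, 19) -> NULL (a unchanged); heap: [0-10 ALLOC][11-22 ALLOC][23-40 FREE]
Op 6: free(a) -> (freed a); heap: [0-10 FREE][11-22 ALLOC][23-40 FREE]
Op 7: b = realloc(b, 10) -> b = 11; heap: [0-10 FREE][11-20 ALLOC][21-40 FREE]
Free blocks: [11 20] total_free=31 largest=20 -> 100*(31-20)/31 = 1100/31 ≈ 35.484 -> rounds to 35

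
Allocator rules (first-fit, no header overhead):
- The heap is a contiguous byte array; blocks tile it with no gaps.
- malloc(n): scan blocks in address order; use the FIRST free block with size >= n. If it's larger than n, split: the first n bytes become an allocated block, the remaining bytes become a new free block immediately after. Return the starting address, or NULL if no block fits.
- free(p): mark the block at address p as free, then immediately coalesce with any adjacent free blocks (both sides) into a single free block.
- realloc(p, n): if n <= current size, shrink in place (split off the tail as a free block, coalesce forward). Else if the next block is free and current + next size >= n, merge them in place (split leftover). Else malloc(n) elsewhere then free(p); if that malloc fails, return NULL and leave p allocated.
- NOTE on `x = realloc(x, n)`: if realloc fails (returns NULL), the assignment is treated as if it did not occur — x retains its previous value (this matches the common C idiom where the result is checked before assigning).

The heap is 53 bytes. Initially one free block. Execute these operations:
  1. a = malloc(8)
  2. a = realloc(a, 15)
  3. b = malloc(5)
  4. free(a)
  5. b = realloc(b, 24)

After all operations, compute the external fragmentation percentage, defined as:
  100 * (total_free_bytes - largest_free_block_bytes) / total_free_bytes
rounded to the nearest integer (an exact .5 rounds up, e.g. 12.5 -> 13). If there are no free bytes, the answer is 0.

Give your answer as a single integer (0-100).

Answer: 48

Derivation:
Op 1: a = malloc(8) -> a = 0; heap: [0-7 ALLOC][8-52 FREE]
Op 2: a = realloc(a, 15) -> a = 0; heap: [0-14 ALLOC][15-52 FREE]
Op 3: b = malloc(5) -> b = 15; heap: [0-14 ALLOC][15-19 ALLOC][20-52 FREE]
Op 4: free(a) -> (freed a); heap: [0-14 FREE][15-19 ALLOC][20-52 FREE]
Op 5: b = realloc(b, 24) -> b = 15; heap: [0-14 FREE][15-38 ALLOC][39-52 FREE]
Free blocks: [15 14] total_free=29 largest=15 -> 100*(29-15)/29 = 1400/29 ≈ 48.276 -> rounds to 48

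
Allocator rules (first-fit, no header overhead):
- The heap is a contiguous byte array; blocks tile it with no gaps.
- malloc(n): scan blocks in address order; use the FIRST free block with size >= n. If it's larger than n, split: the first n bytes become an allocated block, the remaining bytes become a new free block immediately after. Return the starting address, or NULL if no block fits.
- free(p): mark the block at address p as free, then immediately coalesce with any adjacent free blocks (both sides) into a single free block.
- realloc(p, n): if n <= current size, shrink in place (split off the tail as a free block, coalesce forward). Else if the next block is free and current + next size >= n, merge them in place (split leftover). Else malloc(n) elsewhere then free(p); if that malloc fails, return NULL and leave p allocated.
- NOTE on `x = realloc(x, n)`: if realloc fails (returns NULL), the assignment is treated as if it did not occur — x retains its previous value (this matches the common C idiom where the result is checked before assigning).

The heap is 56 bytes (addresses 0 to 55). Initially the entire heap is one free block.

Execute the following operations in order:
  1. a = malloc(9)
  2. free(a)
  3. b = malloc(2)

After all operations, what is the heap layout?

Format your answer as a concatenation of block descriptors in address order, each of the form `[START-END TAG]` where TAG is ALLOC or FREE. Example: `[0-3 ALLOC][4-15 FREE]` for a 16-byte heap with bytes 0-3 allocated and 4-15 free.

Op 1: a = malloc(9) -> a = 0; heap: [0-8 ALLOC][9-55 FREE]
Op 2: free(a) -> (freed a); heap: [0-55 FREE]
Op 3: b = malloc(2) -> b = 0; heap: [0-1 ALLOC][2-55 FREE]

Answer: [0-1 ALLOC][2-55 FREE]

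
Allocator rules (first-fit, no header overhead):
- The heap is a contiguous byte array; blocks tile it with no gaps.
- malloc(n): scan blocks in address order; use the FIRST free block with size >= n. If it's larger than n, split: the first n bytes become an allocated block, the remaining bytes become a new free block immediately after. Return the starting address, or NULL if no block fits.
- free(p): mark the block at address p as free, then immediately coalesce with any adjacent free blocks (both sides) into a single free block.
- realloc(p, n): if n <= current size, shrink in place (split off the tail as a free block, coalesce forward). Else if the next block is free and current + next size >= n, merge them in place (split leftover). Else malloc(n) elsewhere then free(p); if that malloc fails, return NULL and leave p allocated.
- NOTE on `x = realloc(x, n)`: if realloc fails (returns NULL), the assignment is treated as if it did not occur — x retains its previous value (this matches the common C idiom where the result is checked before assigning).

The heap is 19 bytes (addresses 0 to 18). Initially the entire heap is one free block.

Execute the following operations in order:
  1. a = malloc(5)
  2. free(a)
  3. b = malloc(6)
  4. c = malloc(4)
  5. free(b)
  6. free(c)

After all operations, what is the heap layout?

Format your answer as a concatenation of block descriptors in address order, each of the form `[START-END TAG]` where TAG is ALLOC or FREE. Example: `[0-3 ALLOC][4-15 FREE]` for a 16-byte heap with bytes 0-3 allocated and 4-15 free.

Op 1: a = malloc(5) -> a = 0; heap: [0-4 ALLOC][5-18 FREE]
Op 2: free(a) -> (freed a); heap: [0-18 FREE]
Op 3: b = malloc(6) -> b = 0; heap: [0-5 ALLOC][6-18 FREE]
Op 4: c = malloc(4) -> c = 6; heap: [0-5 ALLOC][6-9 ALLOC][10-18 FREE]
Op 5: free(b) -> (freed b); heap: [0-5 FREE][6-9 ALLOC][10-18 FREE]
Op 6: free(c) -> (freed c); heap: [0-18 FREE]

Answer: [0-18 FREE]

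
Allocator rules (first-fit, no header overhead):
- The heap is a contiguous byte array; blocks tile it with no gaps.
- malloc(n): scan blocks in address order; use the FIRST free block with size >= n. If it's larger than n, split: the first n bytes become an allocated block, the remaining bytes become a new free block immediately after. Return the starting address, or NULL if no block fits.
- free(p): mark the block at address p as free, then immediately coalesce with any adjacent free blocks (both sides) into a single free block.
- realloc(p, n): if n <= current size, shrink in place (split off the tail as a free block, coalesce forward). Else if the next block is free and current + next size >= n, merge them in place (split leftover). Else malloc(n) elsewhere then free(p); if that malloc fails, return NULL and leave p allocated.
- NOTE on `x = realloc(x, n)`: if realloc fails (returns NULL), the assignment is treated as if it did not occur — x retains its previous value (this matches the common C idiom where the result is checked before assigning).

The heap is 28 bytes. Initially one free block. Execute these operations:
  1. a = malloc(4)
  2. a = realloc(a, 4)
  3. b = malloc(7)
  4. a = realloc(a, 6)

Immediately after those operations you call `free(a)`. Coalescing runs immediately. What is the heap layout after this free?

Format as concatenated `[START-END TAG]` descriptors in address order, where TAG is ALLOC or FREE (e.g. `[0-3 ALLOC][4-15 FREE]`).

Answer: [0-3 FREE][4-10 ALLOC][11-27 FREE]

Derivation:
Op 1: a = malloc(4) -> a = 0; heap: [0-3 ALLOC][4-27 FREE]
Op 2: a = realloc(a, 4) -> a = 0; heap: [0-3 ALLOC][4-27 FREE]
Op 3: b = malloc(7) -> b = 4; heap: [0-3 ALLOC][4-10 ALLOC][11-27 FREE]
Op 4: a = realloc(a, 6) -> a = 11; heap: [0-3 FREE][4-10 ALLOC][11-16 ALLOC][17-27 FREE]
free(a): a = 11 -> block [11-16 ALLOC]; mark free, coalesce with adjacent free neighbors -> [0-3 FREE][4-10 ALLOC][11-27 FREE]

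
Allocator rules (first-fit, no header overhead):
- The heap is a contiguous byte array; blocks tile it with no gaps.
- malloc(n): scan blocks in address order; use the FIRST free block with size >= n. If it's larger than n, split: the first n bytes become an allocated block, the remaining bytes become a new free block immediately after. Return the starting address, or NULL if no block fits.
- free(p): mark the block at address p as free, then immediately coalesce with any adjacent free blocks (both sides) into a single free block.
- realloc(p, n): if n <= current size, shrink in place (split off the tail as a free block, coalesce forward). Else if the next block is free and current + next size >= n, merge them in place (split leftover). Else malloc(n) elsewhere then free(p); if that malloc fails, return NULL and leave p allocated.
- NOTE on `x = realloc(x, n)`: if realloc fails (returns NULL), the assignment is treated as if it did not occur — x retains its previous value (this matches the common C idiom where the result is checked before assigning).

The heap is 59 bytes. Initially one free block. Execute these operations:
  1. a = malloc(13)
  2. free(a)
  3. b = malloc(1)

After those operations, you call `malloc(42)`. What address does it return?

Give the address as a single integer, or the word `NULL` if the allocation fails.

Answer: 1

Derivation:
Op 1: a = malloc(13) -> a = 0; heap: [0-12 ALLOC][13-58 FREE]
Op 2: free(a) -> (freed a); heap: [0-58 FREE]
Op 3: b = malloc(1) -> b = 0; heap: [0-0 ALLOC][1-58 FREE]
malloc(42): first-fit scan over [0-0 ALLOC][1-58 FREE] -> 1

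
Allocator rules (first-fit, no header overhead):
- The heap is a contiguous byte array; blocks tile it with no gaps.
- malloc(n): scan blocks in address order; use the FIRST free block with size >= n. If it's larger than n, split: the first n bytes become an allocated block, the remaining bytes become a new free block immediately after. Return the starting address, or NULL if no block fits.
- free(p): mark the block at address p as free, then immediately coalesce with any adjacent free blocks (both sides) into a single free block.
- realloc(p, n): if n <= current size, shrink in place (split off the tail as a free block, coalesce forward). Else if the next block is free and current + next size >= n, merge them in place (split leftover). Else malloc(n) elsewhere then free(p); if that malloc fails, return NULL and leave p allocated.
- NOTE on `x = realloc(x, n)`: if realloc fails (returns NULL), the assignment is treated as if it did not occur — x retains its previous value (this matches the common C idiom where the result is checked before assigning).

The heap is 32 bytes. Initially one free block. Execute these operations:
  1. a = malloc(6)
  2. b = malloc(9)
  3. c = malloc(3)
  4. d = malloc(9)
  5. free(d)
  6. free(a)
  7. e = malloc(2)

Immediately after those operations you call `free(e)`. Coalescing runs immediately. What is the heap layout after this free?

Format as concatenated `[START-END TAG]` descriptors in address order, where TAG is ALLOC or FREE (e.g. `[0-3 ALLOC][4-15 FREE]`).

Answer: [0-5 FREE][6-14 ALLOC][15-17 ALLOC][18-31 FREE]

Derivation:
Op 1: a = malloc(6) -> a = 0; heap: [0-5 ALLOC][6-31 FREE]
Op 2: b = malloc(9) -> b = 6; heap: [0-5 ALLOC][6-14 ALLOC][15-31 FREE]
Op 3: c = malloc(3) -> c = 15; heap: [0-5 ALLOC][6-14 ALLOC][15-17 ALLOC][18-31 FREE]
Op 4: d = malloc(9) -> d = 18; heap: [0-5 ALLOC][6-14 ALLOC][15-17 ALLOC][18-26 ALLOC][27-31 FREE]
Op 5: free(d) -> (freed d); heap: [0-5 ALLOC][6-14 ALLOC][15-17 ALLOC][18-31 FREE]
Op 6: free(a) -> (freed a); heap: [0-5 FREE][6-14 ALLOC][15-17 ALLOC][18-31 FREE]
Op 7: e = malloc(2) -> e = 0; heap: [0-1 ALLOC][2-5 FREE][6-14 ALLOC][15-17 ALLOC][18-31 FREE]
free(e): e = 0 -> block [0-1 ALLOC]; mark free, coalesce with adjacent free neighbors -> [0-5 FREE][6-14 ALLOC][15-17 ALLOC][18-31 FREE]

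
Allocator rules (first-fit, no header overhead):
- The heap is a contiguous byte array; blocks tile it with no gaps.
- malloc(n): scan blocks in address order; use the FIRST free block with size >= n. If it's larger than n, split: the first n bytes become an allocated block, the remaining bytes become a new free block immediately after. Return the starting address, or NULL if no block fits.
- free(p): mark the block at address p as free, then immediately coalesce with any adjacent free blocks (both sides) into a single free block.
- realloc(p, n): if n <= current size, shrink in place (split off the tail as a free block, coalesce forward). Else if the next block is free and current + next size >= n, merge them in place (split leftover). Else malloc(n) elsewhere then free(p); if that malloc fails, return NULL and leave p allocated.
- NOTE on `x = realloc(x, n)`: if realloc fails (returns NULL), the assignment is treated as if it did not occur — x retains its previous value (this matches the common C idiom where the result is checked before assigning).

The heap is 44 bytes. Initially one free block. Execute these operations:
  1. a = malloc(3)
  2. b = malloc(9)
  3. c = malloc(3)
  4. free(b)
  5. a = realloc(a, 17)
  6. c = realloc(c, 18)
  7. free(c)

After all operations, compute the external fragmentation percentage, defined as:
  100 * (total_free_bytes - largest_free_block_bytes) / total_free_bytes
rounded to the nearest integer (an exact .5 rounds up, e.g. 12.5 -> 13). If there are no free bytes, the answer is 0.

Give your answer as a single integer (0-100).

Answer: 44

Derivation:
Op 1: a = malloc(3) -> a = 0; heap: [0-2 ALLOC][3-43 FREE]
Op 2: b = malloc(9) -> b = 3; heap: [0-2 ALLOC][3-11 ALLOC][12-43 FREE]
Op 3: c = malloc(3) -> c = 12; heap: [0-2 ALLOC][3-11 ALLOC][12-14 ALLOC][15-43 FREE]
Op 4: free(b) -> (freed b); heap: [0-2 ALLOC][3-11 FREE][12-14 ALLOC][15-43 FREE]
Op 5: a = realloc(a, 17) -> a = 15; heap: [0-11 FREE][12-14 ALLOC][15-31 ALLOC][32-43 FREE]
Op 6: c = realloc(c, 18) -> NULL (c unchanged); heap: [0-11 FREE][12-14 ALLOC][15-31 ALLOC][32-43 FREE]
Op 7: free(c) -> (freed c); heap: [0-14 FREE][15-31 ALLOC][32-43 FREE]
Free blocks: [15 12] total_free=27 largest=15 -> 100*(27-15)/27 = 1200/27 ≈ 44.444 -> rounds to 44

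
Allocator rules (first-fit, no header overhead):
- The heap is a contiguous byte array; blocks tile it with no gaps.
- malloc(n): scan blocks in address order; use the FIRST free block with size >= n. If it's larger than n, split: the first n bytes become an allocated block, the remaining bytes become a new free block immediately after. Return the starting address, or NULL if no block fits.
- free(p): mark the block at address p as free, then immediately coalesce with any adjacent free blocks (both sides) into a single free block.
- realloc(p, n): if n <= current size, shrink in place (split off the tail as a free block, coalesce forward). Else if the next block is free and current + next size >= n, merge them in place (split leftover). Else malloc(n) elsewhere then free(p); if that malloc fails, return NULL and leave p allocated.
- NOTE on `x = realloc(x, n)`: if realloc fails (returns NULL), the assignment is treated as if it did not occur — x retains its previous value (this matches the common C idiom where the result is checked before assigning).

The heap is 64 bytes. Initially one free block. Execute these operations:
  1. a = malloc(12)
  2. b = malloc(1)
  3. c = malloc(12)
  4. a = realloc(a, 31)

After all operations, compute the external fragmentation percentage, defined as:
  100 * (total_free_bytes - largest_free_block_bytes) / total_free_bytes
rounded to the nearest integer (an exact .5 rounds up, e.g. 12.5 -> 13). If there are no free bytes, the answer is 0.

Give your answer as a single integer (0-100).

Answer: 40

Derivation:
Op 1: a = malloc(12) -> a = 0; heap: [0-11 ALLOC][12-63 FREE]
Op 2: b = malloc(1) -> b = 12; heap: [0-11 ALLOC][12-12 ALLOC][13-63 FREE]
Op 3: c = malloc(12) -> c = 13; heap: [0-11 ALLOC][12-12 ALLOC][13-24 ALLOC][25-63 FREE]
Op 4: a = realloc(a, 31) -> a = 25; heap: [0-11 FREE][12-12 ALLOC][13-24 ALLOC][25-55 ALLOC][56-63 FREE]
Free blocks: [12 8] total_free=20 largest=12 -> 100*(20-12)/20 = 800/20 = 40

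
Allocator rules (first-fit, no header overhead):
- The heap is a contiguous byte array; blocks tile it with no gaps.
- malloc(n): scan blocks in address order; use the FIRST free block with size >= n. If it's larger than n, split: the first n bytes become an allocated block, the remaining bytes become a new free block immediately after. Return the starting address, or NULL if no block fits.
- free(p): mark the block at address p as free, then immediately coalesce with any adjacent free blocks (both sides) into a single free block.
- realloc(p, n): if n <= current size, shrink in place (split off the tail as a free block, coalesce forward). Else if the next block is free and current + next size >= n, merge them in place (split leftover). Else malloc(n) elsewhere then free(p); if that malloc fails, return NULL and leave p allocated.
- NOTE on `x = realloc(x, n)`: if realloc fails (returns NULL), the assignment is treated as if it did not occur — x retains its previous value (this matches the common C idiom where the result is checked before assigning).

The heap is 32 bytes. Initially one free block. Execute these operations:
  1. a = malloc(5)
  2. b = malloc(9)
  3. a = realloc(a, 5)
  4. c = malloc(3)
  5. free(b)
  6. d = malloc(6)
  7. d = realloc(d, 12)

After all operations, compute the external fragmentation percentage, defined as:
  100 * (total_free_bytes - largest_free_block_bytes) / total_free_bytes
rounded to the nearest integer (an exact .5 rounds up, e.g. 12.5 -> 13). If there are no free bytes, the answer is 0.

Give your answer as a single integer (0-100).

Answer: 25

Derivation:
Op 1: a = malloc(5) -> a = 0; heap: [0-4 ALLOC][5-31 FREE]
Op 2: b = malloc(9) -> b = 5; heap: [0-4 ALLOC][5-13 ALLOC][14-31 FREE]
Op 3: a = realloc(a, 5) -> a = 0; heap: [0-4 ALLOC][5-13 ALLOC][14-31 FREE]
Op 4: c = malloc(3) -> c = 14; heap: [0-4 ALLOC][5-13 ALLOC][14-16 ALLOC][17-31 FREE]
Op 5: free(b) -> (freed b); heap: [0-4 ALLOC][5-13 FREE][14-16 ALLOC][17-31 FREE]
Op 6: d = malloc(6) -> d = 5; heap: [0-4 ALLOC][5-10 ALLOC][11-13 FREE][14-16 ALLOC][17-31 FREE]
Op 7: d = realloc(d, 12) -> d = 17; heap: [0-4 ALLOC][5-13 FREE][14-16 ALLOC][17-28 ALLOC][29-31 FREE]
Free blocks: [9 3] total_free=12 largest=9 -> 100*(12-9)/12 = 300/12 = 25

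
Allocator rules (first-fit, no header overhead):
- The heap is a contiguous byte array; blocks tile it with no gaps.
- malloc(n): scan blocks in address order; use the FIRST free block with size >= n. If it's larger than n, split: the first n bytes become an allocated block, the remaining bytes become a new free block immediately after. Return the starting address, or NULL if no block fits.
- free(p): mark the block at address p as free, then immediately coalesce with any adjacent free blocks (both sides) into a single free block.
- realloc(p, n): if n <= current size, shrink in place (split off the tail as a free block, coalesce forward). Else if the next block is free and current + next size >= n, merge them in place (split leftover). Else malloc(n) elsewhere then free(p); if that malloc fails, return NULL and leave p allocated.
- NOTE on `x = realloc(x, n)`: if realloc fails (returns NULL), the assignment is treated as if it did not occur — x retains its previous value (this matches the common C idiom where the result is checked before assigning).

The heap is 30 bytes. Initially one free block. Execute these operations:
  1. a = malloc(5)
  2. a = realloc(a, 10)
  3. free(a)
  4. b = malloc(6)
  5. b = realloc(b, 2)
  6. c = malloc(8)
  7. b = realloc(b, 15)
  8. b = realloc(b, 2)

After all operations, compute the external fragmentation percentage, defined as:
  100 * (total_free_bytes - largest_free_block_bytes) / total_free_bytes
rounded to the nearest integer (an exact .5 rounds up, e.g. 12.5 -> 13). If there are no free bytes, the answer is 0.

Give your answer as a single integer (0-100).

Op 1: a = malloc(5) -> a = 0; heap: [0-4 ALLOC][5-29 FREE]
Op 2: a = realloc(a, 10) -> a = 0; heap: [0-9 ALLOC][10-29 FREE]
Op 3: free(a) -> (freed a); heap: [0-29 FREE]
Op 4: b = malloc(6) -> b = 0; heap: [0-5 ALLOC][6-29 FREE]
Op 5: b = realloc(b, 2) -> b = 0; heap: [0-1 ALLOC][2-29 FREE]
Op 6: c = malloc(8) -> c = 2; heap: [0-1 ALLOC][2-9 ALLOC][10-29 FREE]
Op 7: b = realloc(b, 15) -> b = 10; heap: [0-1 FREE][2-9 ALLOC][10-24 ALLOC][25-29 FREE]
Op 8: b = realloc(b, 2) -> b = 10; heap: [0-1 FREE][2-9 ALLOC][10-11 ALLOC][12-29 FREE]
Free blocks: [2 18] total_free=20 largest=18 -> 100*(20-18)/20 = 200/20 = 10

Answer: 10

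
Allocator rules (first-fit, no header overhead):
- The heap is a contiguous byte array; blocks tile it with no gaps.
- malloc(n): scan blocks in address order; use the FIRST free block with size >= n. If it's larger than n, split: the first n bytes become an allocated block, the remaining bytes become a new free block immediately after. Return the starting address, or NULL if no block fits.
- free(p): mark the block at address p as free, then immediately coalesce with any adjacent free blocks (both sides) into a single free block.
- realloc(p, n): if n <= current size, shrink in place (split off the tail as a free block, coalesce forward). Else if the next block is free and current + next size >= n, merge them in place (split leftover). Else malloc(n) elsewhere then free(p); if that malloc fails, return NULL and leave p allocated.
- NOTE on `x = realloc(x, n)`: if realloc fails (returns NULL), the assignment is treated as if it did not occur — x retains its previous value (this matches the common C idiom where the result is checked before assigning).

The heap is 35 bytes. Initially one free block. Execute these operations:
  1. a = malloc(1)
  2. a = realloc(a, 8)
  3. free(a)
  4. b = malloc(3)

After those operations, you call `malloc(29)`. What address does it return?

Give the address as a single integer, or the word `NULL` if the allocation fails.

Answer: 3

Derivation:
Op 1: a = malloc(1) -> a = 0; heap: [0-0 ALLOC][1-34 FREE]
Op 2: a = realloc(a, 8) -> a = 0; heap: [0-7 ALLOC][8-34 FREE]
Op 3: free(a) -> (freed a); heap: [0-34 FREE]
Op 4: b = malloc(3) -> b = 0; heap: [0-2 ALLOC][3-34 FREE]
malloc(29): first-fit scan over [0-2 ALLOC][3-34 FREE] -> 3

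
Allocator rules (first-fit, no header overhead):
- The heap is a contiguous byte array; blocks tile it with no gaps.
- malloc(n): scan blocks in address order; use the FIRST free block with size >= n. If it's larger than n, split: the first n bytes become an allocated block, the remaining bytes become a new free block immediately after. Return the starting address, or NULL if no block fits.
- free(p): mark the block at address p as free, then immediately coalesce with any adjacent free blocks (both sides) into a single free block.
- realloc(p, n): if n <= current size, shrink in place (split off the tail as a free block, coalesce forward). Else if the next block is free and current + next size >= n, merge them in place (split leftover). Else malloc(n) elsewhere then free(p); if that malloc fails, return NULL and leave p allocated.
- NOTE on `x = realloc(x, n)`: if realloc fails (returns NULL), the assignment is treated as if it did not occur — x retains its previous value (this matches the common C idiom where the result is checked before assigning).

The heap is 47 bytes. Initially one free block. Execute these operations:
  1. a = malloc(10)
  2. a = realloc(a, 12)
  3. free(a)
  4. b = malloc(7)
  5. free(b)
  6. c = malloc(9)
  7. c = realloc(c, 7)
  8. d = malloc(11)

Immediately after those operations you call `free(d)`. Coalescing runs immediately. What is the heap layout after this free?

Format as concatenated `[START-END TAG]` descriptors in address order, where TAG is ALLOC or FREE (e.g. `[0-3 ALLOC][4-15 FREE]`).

Op 1: a = malloc(10) -> a = 0; heap: [0-9 ALLOC][10-46 FREE]
Op 2: a = realloc(a, 12) -> a = 0; heap: [0-11 ALLOC][12-46 FREE]
Op 3: free(a) -> (freed a); heap: [0-46 FREE]
Op 4: b = malloc(7) -> b = 0; heap: [0-6 ALLOC][7-46 FREE]
Op 5: free(b) -> (freed b); heap: [0-46 FREE]
Op 6: c = malloc(9) -> c = 0; heap: [0-8 ALLOC][9-46 FREE]
Op 7: c = realloc(c, 7) -> c = 0; heap: [0-6 ALLOC][7-46 FREE]
Op 8: d = malloc(11) -> d = 7; heap: [0-6 ALLOC][7-17 ALLOC][18-46 FREE]
free(d): d = 7 -> block [7-17 ALLOC]; mark free, coalesce with adjacent free neighbors -> [0-6 ALLOC][7-46 FREE]

Answer: [0-6 ALLOC][7-46 FREE]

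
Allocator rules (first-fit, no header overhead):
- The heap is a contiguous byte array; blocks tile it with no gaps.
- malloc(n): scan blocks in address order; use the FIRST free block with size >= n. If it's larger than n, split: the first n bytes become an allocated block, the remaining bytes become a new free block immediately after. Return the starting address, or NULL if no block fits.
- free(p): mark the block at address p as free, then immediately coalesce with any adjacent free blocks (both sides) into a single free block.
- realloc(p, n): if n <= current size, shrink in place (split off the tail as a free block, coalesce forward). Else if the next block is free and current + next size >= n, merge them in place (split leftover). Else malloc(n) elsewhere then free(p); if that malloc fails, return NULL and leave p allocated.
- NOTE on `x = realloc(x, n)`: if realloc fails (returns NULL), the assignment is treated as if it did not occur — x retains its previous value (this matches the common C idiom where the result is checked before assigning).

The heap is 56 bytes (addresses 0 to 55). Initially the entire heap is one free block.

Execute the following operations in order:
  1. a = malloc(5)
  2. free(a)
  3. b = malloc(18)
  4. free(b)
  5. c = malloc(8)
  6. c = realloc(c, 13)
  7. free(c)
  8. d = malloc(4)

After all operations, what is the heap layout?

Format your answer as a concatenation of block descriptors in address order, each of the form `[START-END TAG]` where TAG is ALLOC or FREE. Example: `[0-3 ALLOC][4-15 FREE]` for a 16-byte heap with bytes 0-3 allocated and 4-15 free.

Op 1: a = malloc(5) -> a = 0; heap: [0-4 ALLOC][5-55 FREE]
Op 2: free(a) -> (freed a); heap: [0-55 FREE]
Op 3: b = malloc(18) -> b = 0; heap: [0-17 ALLOC][18-55 FREE]
Op 4: free(b) -> (freed b); heap: [0-55 FREE]
Op 5: c = malloc(8) -> c = 0; heap: [0-7 ALLOC][8-55 FREE]
Op 6: c = realloc(c, 13) -> c = 0; heap: [0-12 ALLOC][13-55 FREE]
Op 7: free(c) -> (freed c); heap: [0-55 FREE]
Op 8: d = malloc(4) -> d = 0; heap: [0-3 ALLOC][4-55 FREE]

Answer: [0-3 ALLOC][4-55 FREE]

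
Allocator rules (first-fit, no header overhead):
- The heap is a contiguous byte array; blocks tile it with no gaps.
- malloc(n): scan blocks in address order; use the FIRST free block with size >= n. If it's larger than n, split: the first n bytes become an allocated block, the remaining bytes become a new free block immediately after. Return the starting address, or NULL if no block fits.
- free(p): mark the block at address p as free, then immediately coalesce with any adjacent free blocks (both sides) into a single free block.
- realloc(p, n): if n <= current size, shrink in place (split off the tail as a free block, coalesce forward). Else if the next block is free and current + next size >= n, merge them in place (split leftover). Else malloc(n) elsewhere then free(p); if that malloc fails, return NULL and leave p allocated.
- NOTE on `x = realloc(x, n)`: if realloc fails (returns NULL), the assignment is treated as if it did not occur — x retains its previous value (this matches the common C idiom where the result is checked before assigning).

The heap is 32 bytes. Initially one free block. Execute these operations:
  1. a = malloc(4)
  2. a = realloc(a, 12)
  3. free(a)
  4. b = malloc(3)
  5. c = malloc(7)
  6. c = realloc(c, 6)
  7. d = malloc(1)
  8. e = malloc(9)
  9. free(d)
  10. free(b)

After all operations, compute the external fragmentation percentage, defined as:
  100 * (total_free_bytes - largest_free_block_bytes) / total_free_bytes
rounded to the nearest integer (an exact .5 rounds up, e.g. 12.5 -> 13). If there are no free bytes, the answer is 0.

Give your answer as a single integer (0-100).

Op 1: a = malloc(4) -> a = 0; heap: [0-3 ALLOC][4-31 FREE]
Op 2: a = realloc(a, 12) -> a = 0; heap: [0-11 ALLOC][12-31 FREE]
Op 3: free(a) -> (freed a); heap: [0-31 FREE]
Op 4: b = malloc(3) -> b = 0; heap: [0-2 ALLOC][3-31 FREE]
Op 5: c = malloc(7) -> c = 3; heap: [0-2 ALLOC][3-9 ALLOC][10-31 FREE]
Op 6: c = realloc(c, 6) -> c = 3; heap: [0-2 ALLOC][3-8 ALLOC][9-31 FREE]
Op 7: d = malloc(1) -> d = 9; heap: [0-2 ALLOC][3-8 ALLOC][9-9 ALLOC][10-31 FREE]
Op 8: e = malloc(9) -> e = 10; heap: [0-2 ALLOC][3-8 ALLOC][9-9 ALLOC][10-18 ALLOC][19-31 FREE]
Op 9: free(d) -> (freed d); heap: [0-2 ALLOC][3-8 ALLOC][9-9 FREE][10-18 ALLOC][19-31 FREE]
Op 10: free(b) -> (freed b); heap: [0-2 FREE][3-8 ALLOC][9-9 FREE][10-18 ALLOC][19-31 FREE]
Free blocks: [3 1 13] total_free=17 largest=13 -> 100*(17-13)/17 = 400/17 ≈ 23.529 -> rounds to 24

Answer: 24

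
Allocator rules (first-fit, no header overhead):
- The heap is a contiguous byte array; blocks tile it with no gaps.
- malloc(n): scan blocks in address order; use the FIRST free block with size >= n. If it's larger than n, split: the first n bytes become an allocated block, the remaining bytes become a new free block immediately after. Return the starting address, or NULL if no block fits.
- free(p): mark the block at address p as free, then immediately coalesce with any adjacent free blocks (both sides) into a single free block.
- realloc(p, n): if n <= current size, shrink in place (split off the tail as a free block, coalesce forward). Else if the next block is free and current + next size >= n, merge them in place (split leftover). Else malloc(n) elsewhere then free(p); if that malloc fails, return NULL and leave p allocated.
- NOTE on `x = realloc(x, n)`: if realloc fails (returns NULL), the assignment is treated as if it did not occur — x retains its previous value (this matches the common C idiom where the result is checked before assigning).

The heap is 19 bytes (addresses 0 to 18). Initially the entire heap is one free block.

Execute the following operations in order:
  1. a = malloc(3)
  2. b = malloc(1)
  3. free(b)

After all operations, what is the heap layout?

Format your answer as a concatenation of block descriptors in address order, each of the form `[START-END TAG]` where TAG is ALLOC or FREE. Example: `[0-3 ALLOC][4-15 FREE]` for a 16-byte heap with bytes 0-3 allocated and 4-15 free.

Answer: [0-2 ALLOC][3-18 FREE]

Derivation:
Op 1: a = malloc(3) -> a = 0; heap: [0-2 ALLOC][3-18 FREE]
Op 2: b = malloc(1) -> b = 3; heap: [0-2 ALLOC][3-3 ALLOC][4-18 FREE]
Op 3: free(b) -> (freed b); heap: [0-2 ALLOC][3-18 FREE]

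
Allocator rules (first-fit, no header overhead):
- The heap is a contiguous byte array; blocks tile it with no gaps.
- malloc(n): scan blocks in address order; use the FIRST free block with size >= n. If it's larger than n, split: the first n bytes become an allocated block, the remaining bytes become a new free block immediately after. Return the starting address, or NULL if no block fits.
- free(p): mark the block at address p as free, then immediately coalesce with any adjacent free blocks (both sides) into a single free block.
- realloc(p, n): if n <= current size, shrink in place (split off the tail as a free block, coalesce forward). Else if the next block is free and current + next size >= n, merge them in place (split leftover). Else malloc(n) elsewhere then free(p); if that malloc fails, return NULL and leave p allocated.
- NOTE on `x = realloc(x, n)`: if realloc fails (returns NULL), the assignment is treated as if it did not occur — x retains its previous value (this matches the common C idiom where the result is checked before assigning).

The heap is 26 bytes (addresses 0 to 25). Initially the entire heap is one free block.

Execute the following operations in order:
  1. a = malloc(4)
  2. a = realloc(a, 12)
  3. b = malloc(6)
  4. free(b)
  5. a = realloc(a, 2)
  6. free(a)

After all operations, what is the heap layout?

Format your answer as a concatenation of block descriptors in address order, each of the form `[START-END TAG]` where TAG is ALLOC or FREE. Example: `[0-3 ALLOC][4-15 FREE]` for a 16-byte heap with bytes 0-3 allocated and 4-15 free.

Op 1: a = malloc(4) -> a = 0; heap: [0-3 ALLOC][4-25 FREE]
Op 2: a = realloc(a, 12) -> a = 0; heap: [0-11 ALLOC][12-25 FREE]
Op 3: b = malloc(6) -> b = 12; heap: [0-11 ALLOC][12-17 ALLOC][18-25 FREE]
Op 4: free(b) -> (freed b); heap: [0-11 ALLOC][12-25 FREE]
Op 5: a = realloc(a, 2) -> a = 0; heap: [0-1 ALLOC][2-25 FREE]
Op 6: free(a) -> (freed a); heap: [0-25 FREE]

Answer: [0-25 FREE]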